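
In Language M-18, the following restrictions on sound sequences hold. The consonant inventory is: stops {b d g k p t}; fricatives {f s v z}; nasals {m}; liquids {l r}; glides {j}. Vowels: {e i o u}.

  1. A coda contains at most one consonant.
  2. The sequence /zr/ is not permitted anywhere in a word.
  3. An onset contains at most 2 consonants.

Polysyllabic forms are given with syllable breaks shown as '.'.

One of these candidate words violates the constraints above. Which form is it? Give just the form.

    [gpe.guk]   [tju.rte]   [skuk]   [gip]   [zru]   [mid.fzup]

[zru]

[gpe.guk] — σ1 onset /gp/ (2C), coda /∅/ ok; σ2 onset /g/, coda /k/ ok → well-formed
[tju.rte] — σ1 onset /tj/ (2C), coda /∅/ ok; σ2 onset /rt/ (2C), coda /∅/ ok → well-formed
[skuk] — σ1 onset /sk/ (2C), coda /k/ ok → well-formed
[gip] — σ1 onset /g/, coda /p/ ok → well-formed
[zru] — violates constraint 2: contains banned sequence /zr/ → ill-formed
[mid.fzup] — σ1 onset /m/, coda /d/ ok; σ2 onset /fz/ (2C), coda /p/ ok → well-formed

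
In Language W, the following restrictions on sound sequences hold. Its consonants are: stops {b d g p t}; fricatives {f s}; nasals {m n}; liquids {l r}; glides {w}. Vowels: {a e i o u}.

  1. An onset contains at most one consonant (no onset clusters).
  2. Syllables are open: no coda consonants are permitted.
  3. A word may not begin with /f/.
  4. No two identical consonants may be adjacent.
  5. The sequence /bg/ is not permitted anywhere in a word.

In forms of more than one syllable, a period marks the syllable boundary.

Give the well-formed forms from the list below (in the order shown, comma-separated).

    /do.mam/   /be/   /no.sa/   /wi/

/do.mam/ — violates constraint 2: syllable 2 coda /m/ has 1 consonant (> 0) → ill-formed
/be/ — σ1 onset /b/, coda /∅/ ok → well-formed
/no.sa/ — σ1 onset /n/, coda /∅/ ok; σ2 onset /s/, coda /∅/ ok → well-formed
/wi/ — σ1 onset /w/, coda /∅/ ok → well-formed

/be/, /no.sa/, /wi/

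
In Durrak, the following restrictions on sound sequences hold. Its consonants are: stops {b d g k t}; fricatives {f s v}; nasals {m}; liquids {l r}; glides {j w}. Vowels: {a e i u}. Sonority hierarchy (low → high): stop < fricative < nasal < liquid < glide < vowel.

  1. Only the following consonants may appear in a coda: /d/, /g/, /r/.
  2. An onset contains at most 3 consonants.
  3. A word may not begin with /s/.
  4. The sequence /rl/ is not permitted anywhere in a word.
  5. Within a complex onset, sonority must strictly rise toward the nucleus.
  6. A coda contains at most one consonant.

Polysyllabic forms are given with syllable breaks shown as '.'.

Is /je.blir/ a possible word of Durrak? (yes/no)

yes

/je.blir/ — σ1 onset /j/, coda /∅/ ok; σ2 onset /bl/ (1→4 rises), coda /r/ ok → well-formed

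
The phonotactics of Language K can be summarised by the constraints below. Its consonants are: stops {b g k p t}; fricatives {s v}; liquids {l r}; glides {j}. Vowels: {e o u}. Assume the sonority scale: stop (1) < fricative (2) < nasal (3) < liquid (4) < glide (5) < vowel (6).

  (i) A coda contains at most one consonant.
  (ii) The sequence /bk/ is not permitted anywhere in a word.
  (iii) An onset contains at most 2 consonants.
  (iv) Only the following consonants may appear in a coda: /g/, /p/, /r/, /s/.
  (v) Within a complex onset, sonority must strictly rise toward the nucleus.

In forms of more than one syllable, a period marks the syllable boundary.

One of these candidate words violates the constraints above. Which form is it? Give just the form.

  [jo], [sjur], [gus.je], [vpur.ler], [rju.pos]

[vpur.ler]

[jo] — σ1 onset /j/, coda /∅/ ok → licit
[sjur] — σ1 onset /sj/ (2→5 rises), coda /r/ ok → licit
[gus.je] — σ1 onset /g/, coda /s/ ok; σ2 onset /j/, coda /∅/ ok → licit
[vpur.ler] — violates constraint (v): syllable 1 onset /vp/: /v/ (fricative, 2) → /p/ (stop, 1) does not rise → illicit
[rju.pos] — σ1 onset /rj/ (4→5 rises), coda /∅/ ok; σ2 onset /p/, coda /s/ ok → licit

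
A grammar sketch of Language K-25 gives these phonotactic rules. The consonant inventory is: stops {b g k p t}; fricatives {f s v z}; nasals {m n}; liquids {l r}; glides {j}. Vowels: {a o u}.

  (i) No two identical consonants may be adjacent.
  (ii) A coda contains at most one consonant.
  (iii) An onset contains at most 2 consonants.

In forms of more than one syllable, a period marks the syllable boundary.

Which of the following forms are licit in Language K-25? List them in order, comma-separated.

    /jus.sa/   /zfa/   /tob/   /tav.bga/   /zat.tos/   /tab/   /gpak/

/jus.sa/ — violates constraint (i): adjacent identical consonants /ss/ → illicit
/zfa/ — σ1 onset /zf/ (2C), coda /∅/ ok → licit
/tob/ — σ1 onset /t/, coda /b/ ok → licit
/tav.bga/ — σ1 onset /t/, coda /v/ ok; σ2 onset /bg/ (2C), coda /∅/ ok → licit
/zat.tos/ — violates constraint (i): adjacent identical consonants /tt/ → illicit
/tab/ — σ1 onset /t/, coda /b/ ok → licit
/gpak/ — σ1 onset /gp/ (2C), coda /k/ ok → licit

/zfa/, /tob/, /tav.bga/, /tab/, /gpak/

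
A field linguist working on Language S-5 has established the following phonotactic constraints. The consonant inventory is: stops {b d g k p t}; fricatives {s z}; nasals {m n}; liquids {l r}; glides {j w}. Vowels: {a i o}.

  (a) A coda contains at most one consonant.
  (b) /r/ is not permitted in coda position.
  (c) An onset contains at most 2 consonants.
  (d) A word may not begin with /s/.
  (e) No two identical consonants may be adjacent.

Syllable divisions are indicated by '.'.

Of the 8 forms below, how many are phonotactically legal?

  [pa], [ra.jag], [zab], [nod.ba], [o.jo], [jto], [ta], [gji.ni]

8

[pa] — σ1 onset /p/, coda /∅/ ok → phonotactically legal
[ra.jag] — σ1 onset /r/, coda /∅/ ok; σ2 onset /j/, coda /g/ ok → phonotactically legal
[zab] — σ1 onset /z/, coda /b/ ok → phonotactically legal
[nod.ba] — σ1 onset /n/, coda /d/ ok; σ2 onset /b/, coda /∅/ ok → phonotactically legal
[o.jo] — σ1 onset /∅/, coda /∅/ ok; σ2 onset /j/, coda /∅/ ok → phonotactically legal
[jto] — σ1 onset /jt/ (2C), coda /∅/ ok → phonotactically legal
[ta] — σ1 onset /t/, coda /∅/ ok → phonotactically legal
[gji.ni] — σ1 onset /gj/ (2C), coda /∅/ ok; σ2 onset /n/, coda /∅/ ok → phonotactically legal
Phonotactically legal: [pa], [ra.jag], [zab], [nod.ba], [o.jo], [jto], [ta], [gji.ni] → 8.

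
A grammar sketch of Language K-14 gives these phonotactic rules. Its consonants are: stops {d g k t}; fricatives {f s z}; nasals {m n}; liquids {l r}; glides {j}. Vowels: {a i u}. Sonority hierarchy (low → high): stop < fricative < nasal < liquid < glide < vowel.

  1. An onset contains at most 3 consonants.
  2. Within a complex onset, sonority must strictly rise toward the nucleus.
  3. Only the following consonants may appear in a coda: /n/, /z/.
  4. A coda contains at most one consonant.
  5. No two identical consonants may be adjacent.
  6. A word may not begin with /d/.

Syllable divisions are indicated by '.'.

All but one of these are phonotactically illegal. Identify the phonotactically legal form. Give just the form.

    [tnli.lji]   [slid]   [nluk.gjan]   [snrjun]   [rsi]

[tnli.lji]

[tnli.lji] — σ1 onset /tnl/ (1→3→4 rises), coda /∅/ ok; σ2 onset /lj/ (4→5 rises), coda /∅/ ok → phonotactically legal
[slid] — violates constraint 3: syllable 1 coda contains /d/, which is not a licensed coda consonant → phonotactically illegal
[nluk.gjan] — violates constraint 3: syllable 1 coda contains /k/, which is not a licensed coda consonant → phonotactically illegal
[snrjun] — violates constraint 1: syllable 1 onset /snrj/ has 4 consonants (> 3) → phonotactically illegal
[rsi] — violates constraint 2: syllable 1 onset /rs/: /r/ (liquid, 4) → /s/ (fricative, 2) does not rise → phonotactically illegal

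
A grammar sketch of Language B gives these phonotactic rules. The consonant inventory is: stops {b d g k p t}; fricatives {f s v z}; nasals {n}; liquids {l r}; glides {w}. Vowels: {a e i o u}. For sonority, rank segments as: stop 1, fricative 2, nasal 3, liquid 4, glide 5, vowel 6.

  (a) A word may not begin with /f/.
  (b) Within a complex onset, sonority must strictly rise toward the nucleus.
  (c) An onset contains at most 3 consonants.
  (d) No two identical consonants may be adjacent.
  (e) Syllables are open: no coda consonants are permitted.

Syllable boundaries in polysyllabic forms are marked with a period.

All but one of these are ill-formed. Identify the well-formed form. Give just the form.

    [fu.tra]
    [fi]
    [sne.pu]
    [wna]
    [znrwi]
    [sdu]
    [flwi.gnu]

[sne.pu]

[fu.tra] — violates constraint (a): word begins with /f/ → ill-formed
[fi] — violates constraint (a): word begins with /f/ → ill-formed
[sne.pu] — σ1 onset /sn/ (2→3 rises), coda /∅/ ok; σ2 onset /p/, coda /∅/ ok → well-formed
[wna] — violates constraint (b): syllable 1 onset /wn/: /w/ (glide, 5) → /n/ (nasal, 3) does not rise → ill-formed
[znrwi] — violates constraint (c): syllable 1 onset /znrw/ has 4 consonants (> 3) → ill-formed
[sdu] — violates constraint (b): syllable 1 onset /sd/: /s/ (fricative, 2) → /d/ (stop, 1) does not rise → ill-formed
[flwi.gnu] — violates constraint (a): word begins with /f/ → ill-formed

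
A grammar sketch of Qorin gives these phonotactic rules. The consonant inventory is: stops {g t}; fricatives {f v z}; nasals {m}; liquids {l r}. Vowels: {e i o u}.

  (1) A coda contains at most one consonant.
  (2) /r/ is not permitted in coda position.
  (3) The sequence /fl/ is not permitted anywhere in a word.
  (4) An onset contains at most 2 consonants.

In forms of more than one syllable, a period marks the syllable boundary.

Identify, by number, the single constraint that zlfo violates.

zlfo: syllable 1 onset /zlf/ has 3 consonants (> 2).
This is a violation of constraint 4: "An onset contains at most 2 consonants."
The remaining constraints (1, 2, 3) are satisfied.

4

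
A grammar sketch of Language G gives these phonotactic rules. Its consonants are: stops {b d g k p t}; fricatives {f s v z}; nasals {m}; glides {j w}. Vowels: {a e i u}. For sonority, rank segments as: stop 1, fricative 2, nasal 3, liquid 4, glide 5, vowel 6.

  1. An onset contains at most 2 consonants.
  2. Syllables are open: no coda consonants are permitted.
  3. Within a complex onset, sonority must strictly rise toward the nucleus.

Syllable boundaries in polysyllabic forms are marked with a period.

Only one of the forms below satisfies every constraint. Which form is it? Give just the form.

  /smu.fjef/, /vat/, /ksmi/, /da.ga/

/da.ga/

/smu.fjef/ — violates constraint 2: syllable 2 coda /f/ has 1 consonant (> 0) → not permitted
/vat/ — violates constraint 2: syllable 1 coda /t/ has 1 consonant (> 0) → not permitted
/ksmi/ — violates constraint 1: syllable 1 onset /ksm/ has 3 consonants (> 2) → not permitted
/da.ga/ — σ1 onset /d/, coda /∅/ ok; σ2 onset /g/, coda /∅/ ok → permitted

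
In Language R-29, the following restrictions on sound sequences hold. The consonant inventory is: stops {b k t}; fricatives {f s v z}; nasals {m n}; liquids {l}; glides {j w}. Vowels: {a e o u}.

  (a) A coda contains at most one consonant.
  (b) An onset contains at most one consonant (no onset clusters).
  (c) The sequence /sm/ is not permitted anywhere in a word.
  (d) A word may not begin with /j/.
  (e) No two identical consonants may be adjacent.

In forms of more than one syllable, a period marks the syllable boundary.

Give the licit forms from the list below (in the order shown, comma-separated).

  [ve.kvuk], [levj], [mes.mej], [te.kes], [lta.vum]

[te.kes]

[ve.kvuk] — violates constraint (b): syllable 2 onset /kv/ has 2 consonants (> 1) → illicit
[levj] — violates constraint (a): syllable 1 coda /vj/ has 2 consonants (> 1) → illicit
[mes.mej] — violates constraint (c): contains banned sequence /sm/ → illicit
[te.kes] — σ1 onset /t/, coda /∅/ ok; σ2 onset /k/, coda /s/ ok → licit
[lta.vum] — violates constraint (b): syllable 1 onset /lt/ has 2 consonants (> 1) → illicit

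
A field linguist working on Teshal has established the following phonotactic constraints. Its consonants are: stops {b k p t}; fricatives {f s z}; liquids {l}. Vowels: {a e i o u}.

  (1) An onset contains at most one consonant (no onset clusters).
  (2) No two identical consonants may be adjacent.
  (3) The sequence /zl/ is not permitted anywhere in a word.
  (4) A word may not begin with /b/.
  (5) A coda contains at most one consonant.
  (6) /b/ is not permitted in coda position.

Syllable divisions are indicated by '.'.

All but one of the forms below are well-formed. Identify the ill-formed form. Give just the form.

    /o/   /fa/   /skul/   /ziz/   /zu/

/o/ — σ1 onset /∅/, coda /∅/ ok → well-formed
/fa/ — σ1 onset /f/, coda /∅/ ok → well-formed
/skul/ — violates constraint 1: syllable 1 onset /sk/ has 2 consonants (> 1) → ill-formed
/ziz/ — σ1 onset /z/, coda /z/ ok → well-formed
/zu/ — σ1 onset /z/, coda /∅/ ok → well-formed

/skul/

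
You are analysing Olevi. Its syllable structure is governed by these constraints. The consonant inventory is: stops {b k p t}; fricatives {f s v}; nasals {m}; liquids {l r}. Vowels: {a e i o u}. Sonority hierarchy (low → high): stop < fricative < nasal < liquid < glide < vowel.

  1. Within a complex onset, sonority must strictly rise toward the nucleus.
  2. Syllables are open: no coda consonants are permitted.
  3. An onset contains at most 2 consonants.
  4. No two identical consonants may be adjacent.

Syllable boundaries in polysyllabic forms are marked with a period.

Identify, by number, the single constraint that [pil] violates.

2

[pil]: syllable 1 coda /l/ has 1 consonant (> 0).
This is a violation of constraint 2: "Syllables are open: no coda consonants are permitted."
The remaining constraints (1, 3, 4) are satisfied.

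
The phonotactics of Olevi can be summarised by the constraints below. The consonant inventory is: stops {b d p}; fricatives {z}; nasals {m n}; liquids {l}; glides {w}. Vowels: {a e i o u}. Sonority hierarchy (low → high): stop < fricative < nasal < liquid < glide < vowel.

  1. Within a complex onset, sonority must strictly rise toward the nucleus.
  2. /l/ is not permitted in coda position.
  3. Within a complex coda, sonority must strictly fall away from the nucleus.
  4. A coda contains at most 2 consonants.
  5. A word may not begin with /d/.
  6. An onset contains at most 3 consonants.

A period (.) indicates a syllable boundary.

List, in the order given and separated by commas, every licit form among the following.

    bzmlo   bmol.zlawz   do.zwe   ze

ze

bzmlo — violates constraint 6: syllable 1 onset /bzml/ has 4 consonants (> 3) → illicit
bmol.zlawz — violates constraint 2: syllable 1 coda contains /l/ → illicit
do.zwe — violates constraint 5: word begins with /d/ → illicit
ze — σ1 onset /z/, coda /∅/ ok → licit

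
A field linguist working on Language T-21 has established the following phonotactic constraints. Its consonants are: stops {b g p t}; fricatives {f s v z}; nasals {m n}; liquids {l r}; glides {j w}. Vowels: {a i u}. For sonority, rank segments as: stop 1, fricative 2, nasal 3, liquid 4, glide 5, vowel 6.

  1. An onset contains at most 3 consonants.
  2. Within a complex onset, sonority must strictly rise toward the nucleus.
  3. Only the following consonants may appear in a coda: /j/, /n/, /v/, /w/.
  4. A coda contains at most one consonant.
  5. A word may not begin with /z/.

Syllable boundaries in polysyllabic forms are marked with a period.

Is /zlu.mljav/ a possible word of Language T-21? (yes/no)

/zlu.mljav/ — violates constraint 5: word begins with /z/ → not permitted

no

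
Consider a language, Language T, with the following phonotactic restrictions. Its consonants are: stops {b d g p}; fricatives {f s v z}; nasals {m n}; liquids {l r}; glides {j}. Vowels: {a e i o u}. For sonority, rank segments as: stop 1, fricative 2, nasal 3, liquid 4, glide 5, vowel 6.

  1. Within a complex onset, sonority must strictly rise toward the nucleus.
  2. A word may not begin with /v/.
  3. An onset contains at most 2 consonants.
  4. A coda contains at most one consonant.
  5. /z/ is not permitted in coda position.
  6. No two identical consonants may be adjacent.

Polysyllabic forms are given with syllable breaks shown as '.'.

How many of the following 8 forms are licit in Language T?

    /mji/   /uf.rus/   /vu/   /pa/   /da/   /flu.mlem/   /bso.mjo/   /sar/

7

/mji/ — σ1 onset /mj/ (3→5 rises), coda /∅/ ok → licit
/uf.rus/ — σ1 onset /∅/, coda /f/ ok; σ2 onset /r/, coda /s/ ok → licit
/vu/ — violates constraint 2: word begins with /v/ → illicit
/pa/ — σ1 onset /p/, coda /∅/ ok → licit
/da/ — σ1 onset /d/, coda /∅/ ok → licit
/flu.mlem/ — σ1 onset /fl/ (2→4 rises), coda /∅/ ok; σ2 onset /ml/ (3→4 rises), coda /m/ ok → licit
/bso.mjo/ — σ1 onset /bs/ (1→2 rises), coda /∅/ ok; σ2 onset /mj/ (3→5 rises), coda /∅/ ok → licit
/sar/ — σ1 onset /s/, coda /r/ ok → licit
Licit: /mji/, /uf.rus/, /pa/, /da/, /flu.mlem/, /bso.mjo/, /sar/ → 7.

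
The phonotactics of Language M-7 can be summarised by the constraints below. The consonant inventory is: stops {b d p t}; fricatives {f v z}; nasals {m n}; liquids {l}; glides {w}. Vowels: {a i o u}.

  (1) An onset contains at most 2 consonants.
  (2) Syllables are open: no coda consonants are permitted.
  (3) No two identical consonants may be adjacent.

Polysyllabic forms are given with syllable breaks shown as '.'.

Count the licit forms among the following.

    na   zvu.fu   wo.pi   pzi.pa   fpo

5

na — σ1 onset /n/, coda /∅/ ok → licit
zvu.fu — σ1 onset /zv/ (2C), coda /∅/ ok; σ2 onset /f/, coda /∅/ ok → licit
wo.pi — σ1 onset /w/, coda /∅/ ok; σ2 onset /p/, coda /∅/ ok → licit
pzi.pa — σ1 onset /pz/ (2C), coda /∅/ ok; σ2 onset /p/, coda /∅/ ok → licit
fpo — σ1 onset /fp/ (2C), coda /∅/ ok → licit
Licit: na, zvu.fu, wo.pi, pzi.pa, fpo → 5.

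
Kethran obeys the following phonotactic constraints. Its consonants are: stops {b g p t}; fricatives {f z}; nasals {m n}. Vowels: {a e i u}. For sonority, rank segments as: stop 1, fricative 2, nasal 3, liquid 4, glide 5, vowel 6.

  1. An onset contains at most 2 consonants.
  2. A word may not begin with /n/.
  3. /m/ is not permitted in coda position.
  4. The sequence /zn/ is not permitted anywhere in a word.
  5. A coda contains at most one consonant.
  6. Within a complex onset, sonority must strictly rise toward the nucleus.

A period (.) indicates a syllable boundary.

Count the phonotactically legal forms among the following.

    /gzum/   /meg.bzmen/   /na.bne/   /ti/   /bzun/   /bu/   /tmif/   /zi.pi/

/gzum/ — violates constraint 3: syllable 1 coda contains /m/ → phonotactically illegal
/meg.bzmen/ — violates constraint 1: syllable 2 onset /bzm/ has 3 consonants (> 2) → phonotactically illegal
/na.bne/ — violates constraint 2: word begins with /n/ → phonotactically illegal
/ti/ — σ1 onset /t/, coda /∅/ ok → phonotactically legal
/bzun/ — σ1 onset /bz/ (1→2 rises), coda /n/ ok → phonotactically legal
/bu/ — σ1 onset /b/, coda /∅/ ok → phonotactically legal
/tmif/ — σ1 onset /tm/ (1→3 rises), coda /f/ ok → phonotactically legal
/zi.pi/ — σ1 onset /z/, coda /∅/ ok; σ2 onset /p/, coda /∅/ ok → phonotactically legal
Phonotactically legal: /ti/, /bzun/, /bu/, /tmif/, /zi.pi/ → 5.

5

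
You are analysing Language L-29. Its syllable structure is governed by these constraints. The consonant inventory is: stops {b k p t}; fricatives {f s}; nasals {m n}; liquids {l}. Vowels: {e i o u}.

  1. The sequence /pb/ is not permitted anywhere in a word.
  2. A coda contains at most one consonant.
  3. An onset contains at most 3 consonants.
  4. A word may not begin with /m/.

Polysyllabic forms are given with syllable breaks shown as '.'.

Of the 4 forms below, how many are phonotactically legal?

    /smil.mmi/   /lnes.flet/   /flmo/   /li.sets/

/smil.mmi/ — σ1 onset /sm/ (2C), coda /l/ ok; σ2 onset /mm/ (2C), coda /∅/ ok → phonotactically legal
/lnes.flet/ — σ1 onset /ln/ (2C), coda /s/ ok; σ2 onset /fl/ (2C), coda /t/ ok → phonotactically legal
/flmo/ — σ1 onset /flm/ (3C), coda /∅/ ok → phonotactically legal
/li.sets/ — violates constraint 2: syllable 2 coda /ts/ has 2 consonants (> 1) → phonotactically illegal
Phonotactically legal: /smil.mmi/, /lnes.flet/, /flmo/ → 3.

3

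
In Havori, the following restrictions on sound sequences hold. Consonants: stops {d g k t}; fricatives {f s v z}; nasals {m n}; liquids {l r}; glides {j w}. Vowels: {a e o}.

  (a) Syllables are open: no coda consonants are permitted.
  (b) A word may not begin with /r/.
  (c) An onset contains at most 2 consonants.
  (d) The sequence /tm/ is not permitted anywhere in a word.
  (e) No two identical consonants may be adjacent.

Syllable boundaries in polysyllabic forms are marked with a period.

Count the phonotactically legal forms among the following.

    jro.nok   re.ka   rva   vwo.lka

1

jro.nok — violates constraint (a): syllable 2 coda /k/ has 1 consonant (> 0) → phonotactically illegal
re.ka — violates constraint (b): word begins with /r/ → phonotactically illegal
rva — violates constraint (b): word begins with /r/ → phonotactically illegal
vwo.lka — σ1 onset /vw/ (2C), coda /∅/ ok; σ2 onset /lk/ (2C), coda /∅/ ok → phonotactically legal
Phonotactically legal: vwo.lka → 1.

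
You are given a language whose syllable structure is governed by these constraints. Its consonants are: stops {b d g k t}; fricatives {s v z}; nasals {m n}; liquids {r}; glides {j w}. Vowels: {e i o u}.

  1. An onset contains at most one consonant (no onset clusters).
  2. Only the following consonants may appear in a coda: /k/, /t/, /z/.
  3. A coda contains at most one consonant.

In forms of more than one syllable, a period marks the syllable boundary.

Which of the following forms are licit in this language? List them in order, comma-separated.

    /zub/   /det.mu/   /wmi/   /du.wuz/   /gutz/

/det.mu/, /du.wuz/

/zub/ — violates constraint 2: syllable 1 coda contains /b/, which is not a licensed coda consonant → illicit
/det.mu/ — σ1 onset /d/, coda /t/ ok; σ2 onset /m/, coda /∅/ ok → licit
/wmi/ — violates constraint 1: syllable 1 onset /wm/ has 2 consonants (> 1) → illicit
/du.wuz/ — σ1 onset /d/, coda /∅/ ok; σ2 onset /w/, coda /z/ ok → licit
/gutz/ — violates constraint 3: syllable 1 coda /tz/ has 2 consonants (> 1) → illicit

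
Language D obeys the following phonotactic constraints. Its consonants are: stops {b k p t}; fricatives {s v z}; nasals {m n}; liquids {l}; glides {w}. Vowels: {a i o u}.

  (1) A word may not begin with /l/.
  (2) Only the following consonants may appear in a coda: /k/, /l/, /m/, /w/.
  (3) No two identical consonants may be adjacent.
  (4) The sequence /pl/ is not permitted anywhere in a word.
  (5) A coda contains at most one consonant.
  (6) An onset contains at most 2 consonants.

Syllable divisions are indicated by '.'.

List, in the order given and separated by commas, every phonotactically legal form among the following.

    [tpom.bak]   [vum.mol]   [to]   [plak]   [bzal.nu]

[tpom.bak] — σ1 onset /tp/ (2C), coda /m/ ok; σ2 onset /b/, coda /k/ ok → phonotactically legal
[vum.mol] — violates constraint 3: adjacent identical consonants /mm/ → phonotactically illegal
[to] — σ1 onset /t/, coda /∅/ ok → phonotactically legal
[plak] — violates constraint 4: contains banned sequence /pl/ → phonotactically illegal
[bzal.nu] — σ1 onset /bz/ (2C), coda /l/ ok; σ2 onset /n/, coda /∅/ ok → phonotactically legal

[tpom.bak], [to], [bzal.nu]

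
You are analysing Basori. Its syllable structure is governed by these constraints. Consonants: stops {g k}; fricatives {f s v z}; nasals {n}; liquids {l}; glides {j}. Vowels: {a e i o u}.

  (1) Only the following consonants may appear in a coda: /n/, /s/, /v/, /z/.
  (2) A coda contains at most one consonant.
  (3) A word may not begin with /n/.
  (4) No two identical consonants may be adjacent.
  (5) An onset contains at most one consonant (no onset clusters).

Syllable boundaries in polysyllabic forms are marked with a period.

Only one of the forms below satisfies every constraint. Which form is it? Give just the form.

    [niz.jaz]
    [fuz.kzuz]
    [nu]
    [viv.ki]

[niz.jaz] — violates constraint 3: word begins with /n/ → not permitted
[fuz.kzuz] — violates constraint 5: syllable 2 onset /kz/ has 2 consonants (> 1) → not permitted
[nu] — violates constraint 3: word begins with /n/ → not permitted
[viv.ki] — σ1 onset /v/, coda /v/ ok; σ2 onset /k/, coda /∅/ ok → permitted

[viv.ki]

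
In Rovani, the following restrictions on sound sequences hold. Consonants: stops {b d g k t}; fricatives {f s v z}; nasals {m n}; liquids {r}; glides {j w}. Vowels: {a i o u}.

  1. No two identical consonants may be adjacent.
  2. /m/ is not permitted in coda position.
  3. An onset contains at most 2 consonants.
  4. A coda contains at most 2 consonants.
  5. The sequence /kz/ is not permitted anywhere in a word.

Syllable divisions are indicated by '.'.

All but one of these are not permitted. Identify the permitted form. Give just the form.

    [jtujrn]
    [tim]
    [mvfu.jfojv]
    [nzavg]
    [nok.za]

[nzavg]

[jtujrn] — violates constraint 4: syllable 1 coda /jrn/ has 3 consonants (> 2) → not permitted
[tim] — violates constraint 2: syllable 1 coda contains /m/ → not permitted
[mvfu.jfojv] — violates constraint 3: syllable 1 onset /mvf/ has 3 consonants (> 2) → not permitted
[nzavg] — σ1 onset /nz/ (2C), coda /vg/ (2C) ok → permitted
[nok.za] — violates constraint 5: contains banned sequence /kz/ → not permitted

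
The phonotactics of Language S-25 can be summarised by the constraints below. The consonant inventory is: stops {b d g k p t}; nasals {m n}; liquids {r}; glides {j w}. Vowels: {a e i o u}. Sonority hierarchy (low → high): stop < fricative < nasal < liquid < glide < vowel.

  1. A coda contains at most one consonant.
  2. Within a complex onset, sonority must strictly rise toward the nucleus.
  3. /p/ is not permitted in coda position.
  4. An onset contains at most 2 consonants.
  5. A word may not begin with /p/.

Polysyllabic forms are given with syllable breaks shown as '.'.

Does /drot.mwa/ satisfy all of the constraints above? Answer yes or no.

yes

/drot.mwa/ — σ1 onset /dr/ (1→4 rises), coda /t/ ok; σ2 onset /mw/ (3→5 rises), coda /∅/ ok → well-formed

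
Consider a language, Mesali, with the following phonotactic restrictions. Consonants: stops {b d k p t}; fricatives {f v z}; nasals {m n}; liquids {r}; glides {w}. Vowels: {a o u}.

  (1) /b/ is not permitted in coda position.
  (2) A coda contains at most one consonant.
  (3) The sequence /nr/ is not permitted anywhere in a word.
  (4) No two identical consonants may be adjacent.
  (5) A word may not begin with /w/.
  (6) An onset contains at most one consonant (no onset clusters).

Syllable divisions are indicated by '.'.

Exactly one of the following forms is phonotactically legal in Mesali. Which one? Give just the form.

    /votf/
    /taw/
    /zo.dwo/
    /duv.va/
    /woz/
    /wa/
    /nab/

/taw/

/votf/ — violates constraint 2: syllable 1 coda /tf/ has 2 consonants (> 1) → phonotactically illegal
/taw/ — σ1 onset /t/, coda /w/ ok → phonotactically legal
/zo.dwo/ — violates constraint 6: syllable 2 onset /dw/ has 2 consonants (> 1) → phonotactically illegal
/duv.va/ — violates constraint 4: adjacent identical consonants /vv/ → phonotactically illegal
/woz/ — violates constraint 5: word begins with /w/ → phonotactically illegal
/wa/ — violates constraint 5: word begins with /w/ → phonotactically illegal
/nab/ — violates constraint 1: syllable 1 coda contains /b/ → phonotactically illegal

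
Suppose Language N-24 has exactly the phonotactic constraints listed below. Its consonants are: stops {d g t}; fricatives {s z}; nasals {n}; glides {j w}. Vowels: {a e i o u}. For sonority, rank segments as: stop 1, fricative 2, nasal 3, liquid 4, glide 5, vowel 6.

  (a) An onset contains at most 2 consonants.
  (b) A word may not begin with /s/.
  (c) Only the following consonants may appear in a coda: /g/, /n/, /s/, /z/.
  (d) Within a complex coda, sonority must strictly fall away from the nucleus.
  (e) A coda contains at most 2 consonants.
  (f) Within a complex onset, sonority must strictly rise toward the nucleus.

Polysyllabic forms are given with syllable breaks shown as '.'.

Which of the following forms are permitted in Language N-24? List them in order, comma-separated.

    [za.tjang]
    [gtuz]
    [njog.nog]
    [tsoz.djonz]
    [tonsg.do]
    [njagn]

[za.tjang] — σ1 onset /z/, coda /∅/ ok; σ2 onset /tj/ (1→5 rises), coda /ng/ (3→1 falls) ok → permitted
[gtuz] — violates constraint (f): syllable 1 onset /gt/: /g/ (stop, 1) → /t/ (stop, 1) does not rise → not permitted
[njog.nog] — σ1 onset /nj/ (3→5 rises), coda /g/ ok; σ2 onset /n/, coda /g/ ok → permitted
[tsoz.djonz] — σ1 onset /ts/ (1→2 rises), coda /z/ ok; σ2 onset /dj/ (1→5 rises), coda /nz/ (3→2 falls) ok → permitted
[tonsg.do] — violates constraint (e): syllable 1 coda /nsg/ has 3 consonants (> 2) → not permitted
[njagn] — violates constraint (d): syllable 1 coda /gn/: /g/ (stop, 1) → /n/ (nasal, 3) does not fall → not permitted

[za.tjang], [njog.nog], [tsoz.djonz]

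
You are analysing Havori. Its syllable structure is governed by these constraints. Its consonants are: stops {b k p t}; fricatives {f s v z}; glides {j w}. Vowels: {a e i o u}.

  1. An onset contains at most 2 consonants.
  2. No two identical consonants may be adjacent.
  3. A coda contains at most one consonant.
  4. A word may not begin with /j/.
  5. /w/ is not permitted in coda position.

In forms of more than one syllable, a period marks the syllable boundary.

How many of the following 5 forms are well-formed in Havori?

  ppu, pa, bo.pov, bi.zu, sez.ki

4

ppu — violates constraint 2: adjacent identical consonants /pp/ → ill-formed
pa — σ1 onset /p/, coda /∅/ ok → well-formed
bo.pov — σ1 onset /b/, coda /∅/ ok; σ2 onset /p/, coda /v/ ok → well-formed
bi.zu — σ1 onset /b/, coda /∅/ ok; σ2 onset /z/, coda /∅/ ok → well-formed
sez.ki — σ1 onset /s/, coda /z/ ok; σ2 onset /k/, coda /∅/ ok → well-formed
Well-formed: pa, bo.pov, bi.zu, sez.ki → 4.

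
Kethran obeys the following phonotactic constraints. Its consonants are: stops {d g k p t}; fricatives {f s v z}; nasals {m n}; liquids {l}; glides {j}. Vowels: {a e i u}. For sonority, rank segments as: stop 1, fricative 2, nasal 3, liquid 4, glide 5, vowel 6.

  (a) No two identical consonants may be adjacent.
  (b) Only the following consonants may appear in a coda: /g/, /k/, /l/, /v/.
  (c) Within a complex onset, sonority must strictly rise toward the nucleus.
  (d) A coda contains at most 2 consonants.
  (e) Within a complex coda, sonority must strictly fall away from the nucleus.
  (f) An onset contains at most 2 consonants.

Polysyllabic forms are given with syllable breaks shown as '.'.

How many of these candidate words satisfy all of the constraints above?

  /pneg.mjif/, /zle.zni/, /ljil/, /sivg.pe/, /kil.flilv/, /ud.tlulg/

/pneg.mjif/ — violates constraint (b): syllable 2 coda contains /f/, which is not a licensed coda consonant → illicit
/zle.zni/ — σ1 onset /zl/ (2→4 rises), coda /∅/ ok; σ2 onset /zn/ (2→3 rises), coda /∅/ ok → licit
/ljil/ — σ1 onset /lj/ (4→5 rises), coda /l/ ok → licit
/sivg.pe/ — σ1 onset /s/, coda /vg/ (2→1 falls) ok; σ2 onset /p/, coda /∅/ ok → licit
/kil.flilv/ — σ1 onset /k/, coda /l/ ok; σ2 onset /fl/ (2→4 rises), coda /lv/ (4→2 falls) ok → licit
/ud.tlulg/ — violates constraint (b): syllable 1 coda contains /d/, which is not a licensed coda consonant → illicit
Licit: /zle.zni/, /ljil/, /sivg.pe/, /kil.flilv/ → 4.

4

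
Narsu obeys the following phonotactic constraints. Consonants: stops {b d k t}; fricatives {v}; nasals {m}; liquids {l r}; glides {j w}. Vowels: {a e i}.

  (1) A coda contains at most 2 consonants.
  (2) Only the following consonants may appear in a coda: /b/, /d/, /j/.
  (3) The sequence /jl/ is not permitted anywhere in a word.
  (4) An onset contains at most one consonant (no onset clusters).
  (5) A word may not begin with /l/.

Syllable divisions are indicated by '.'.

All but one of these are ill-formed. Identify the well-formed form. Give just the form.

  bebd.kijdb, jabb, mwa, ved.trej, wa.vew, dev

jabb

bebd.kijdb — violates constraint 1: syllable 2 coda /jdb/ has 3 consonants (> 2) → ill-formed
jabb — σ1 onset /j/, coda /bb/ (2C) ok → well-formed
mwa — violates constraint 4: syllable 1 onset /mw/ has 2 consonants (> 1) → ill-formed
ved.trej — violates constraint 4: syllable 2 onset /tr/ has 2 consonants (> 1) → ill-formed
wa.vew — violates constraint 2: syllable 2 coda contains /w/, which is not a licensed coda consonant → ill-formed
dev — violates constraint 2: syllable 1 coda contains /v/, which is not a licensed coda consonant → ill-formed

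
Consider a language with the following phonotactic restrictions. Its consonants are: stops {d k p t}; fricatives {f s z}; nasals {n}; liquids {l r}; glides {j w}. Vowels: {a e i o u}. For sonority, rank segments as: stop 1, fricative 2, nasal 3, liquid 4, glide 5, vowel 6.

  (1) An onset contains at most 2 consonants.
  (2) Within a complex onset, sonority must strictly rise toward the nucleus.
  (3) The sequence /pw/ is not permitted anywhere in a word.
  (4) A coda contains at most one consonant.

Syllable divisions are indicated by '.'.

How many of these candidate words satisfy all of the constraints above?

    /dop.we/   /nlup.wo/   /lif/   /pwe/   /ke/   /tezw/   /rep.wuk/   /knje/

2

/dop.we/ — violates constraint 3: contains banned sequence /pw/ → illicit
/nlup.wo/ — violates constraint 3: contains banned sequence /pw/ → illicit
/lif/ — σ1 onset /l/, coda /f/ ok → licit
/pwe/ — violates constraint 3: contains banned sequence /pw/ → illicit
/ke/ — σ1 onset /k/, coda /∅/ ok → licit
/tezw/ — violates constraint 4: syllable 1 coda /zw/ has 2 consonants (> 1) → illicit
/rep.wuk/ — violates constraint 3: contains banned sequence /pw/ → illicit
/knje/ — violates constraint 1: syllable 1 onset /knj/ has 3 consonants (> 2) → illicit
Licit: /lif/, /ke/ → 2.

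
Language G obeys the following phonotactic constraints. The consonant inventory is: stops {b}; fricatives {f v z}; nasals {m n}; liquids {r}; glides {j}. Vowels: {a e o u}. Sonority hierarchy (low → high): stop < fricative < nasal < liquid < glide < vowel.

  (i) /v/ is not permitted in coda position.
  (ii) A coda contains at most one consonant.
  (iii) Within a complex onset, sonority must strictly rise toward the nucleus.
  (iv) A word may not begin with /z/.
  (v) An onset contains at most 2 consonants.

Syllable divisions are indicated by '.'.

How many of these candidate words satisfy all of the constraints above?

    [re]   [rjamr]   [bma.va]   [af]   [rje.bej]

[re] — σ1 onset /r/, coda /∅/ ok → permitted
[rjamr] — violates constraint (ii): syllable 1 coda /mr/ has 2 consonants (> 1) → not permitted
[bma.va] — σ1 onset /bm/ (1→3 rises), coda /∅/ ok; σ2 onset /v/, coda /∅/ ok → permitted
[af] — σ1 onset /∅/, coda /f/ ok → permitted
[rje.bej] — σ1 onset /rj/ (4→5 rises), coda /∅/ ok; σ2 onset /b/, coda /j/ ok → permitted
Permitted: [re], [bma.va], [af], [rje.bej] → 4.

4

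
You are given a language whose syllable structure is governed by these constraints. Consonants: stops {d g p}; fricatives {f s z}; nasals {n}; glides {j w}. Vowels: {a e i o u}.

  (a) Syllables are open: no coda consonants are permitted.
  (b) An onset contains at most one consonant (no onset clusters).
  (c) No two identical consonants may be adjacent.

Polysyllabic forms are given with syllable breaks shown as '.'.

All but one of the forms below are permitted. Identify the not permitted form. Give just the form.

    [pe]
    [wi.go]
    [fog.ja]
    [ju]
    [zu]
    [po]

[fog.ja]

[pe] — σ1 onset /p/, coda /∅/ ok → permitted
[wi.go] — σ1 onset /w/, coda /∅/ ok; σ2 onset /g/, coda /∅/ ok → permitted
[fog.ja] — violates constraint (a): syllable 1 coda /g/ has 1 consonant (> 0) → not permitted
[ju] — σ1 onset /j/, coda /∅/ ok → permitted
[zu] — σ1 onset /z/, coda /∅/ ok → permitted
[po] — σ1 onset /p/, coda /∅/ ok → permitted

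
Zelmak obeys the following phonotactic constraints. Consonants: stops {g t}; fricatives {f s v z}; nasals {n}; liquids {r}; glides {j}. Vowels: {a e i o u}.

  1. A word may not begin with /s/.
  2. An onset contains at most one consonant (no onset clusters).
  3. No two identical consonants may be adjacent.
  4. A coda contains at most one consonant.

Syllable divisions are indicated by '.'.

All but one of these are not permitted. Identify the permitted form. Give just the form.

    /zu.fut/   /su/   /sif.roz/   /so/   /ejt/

/zu.fut/ — σ1 onset /z/, coda /∅/ ok; σ2 onset /f/, coda /t/ ok → permitted
/su/ — violates constraint 1: word begins with /s/ → not permitted
/sif.roz/ — violates constraint 1: word begins with /s/ → not permitted
/so/ — violates constraint 1: word begins with /s/ → not permitted
/ejt/ — violates constraint 4: syllable 1 coda /jt/ has 2 consonants (> 1) → not permitted

/zu.fut/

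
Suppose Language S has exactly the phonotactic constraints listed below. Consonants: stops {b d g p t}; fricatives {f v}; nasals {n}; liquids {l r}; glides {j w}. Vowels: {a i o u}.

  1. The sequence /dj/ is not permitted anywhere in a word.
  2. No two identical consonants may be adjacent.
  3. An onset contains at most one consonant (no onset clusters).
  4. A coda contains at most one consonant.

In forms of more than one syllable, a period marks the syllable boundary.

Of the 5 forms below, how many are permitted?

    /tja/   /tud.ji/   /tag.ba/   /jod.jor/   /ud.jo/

1

/tja/ — violates constraint 3: syllable 1 onset /tj/ has 2 consonants (> 1) → not permitted
/tud.ji/ — violates constraint 1: contains banned sequence /dj/ → not permitted
/tag.ba/ — σ1 onset /t/, coda /g/ ok; σ2 onset /b/, coda /∅/ ok → permitted
/jod.jor/ — violates constraint 1: contains banned sequence /dj/ → not permitted
/ud.jo/ — violates constraint 1: contains banned sequence /dj/ → not permitted
Permitted: /tag.ba/ → 1.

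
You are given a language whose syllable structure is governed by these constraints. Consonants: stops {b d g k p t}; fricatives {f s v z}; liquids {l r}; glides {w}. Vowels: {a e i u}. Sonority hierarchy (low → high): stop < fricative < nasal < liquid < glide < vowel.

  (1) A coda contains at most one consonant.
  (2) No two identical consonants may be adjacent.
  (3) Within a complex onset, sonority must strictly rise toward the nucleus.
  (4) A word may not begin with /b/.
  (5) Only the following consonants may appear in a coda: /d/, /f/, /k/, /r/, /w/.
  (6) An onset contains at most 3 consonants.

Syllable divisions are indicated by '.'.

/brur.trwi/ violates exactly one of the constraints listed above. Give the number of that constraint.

4

/brur.trwi/: word begins with /b/.
This is a violation of constraint 4: "A word may not begin with /b/."
The remaining constraints (1, 2, 3, 5, 6) are satisfied.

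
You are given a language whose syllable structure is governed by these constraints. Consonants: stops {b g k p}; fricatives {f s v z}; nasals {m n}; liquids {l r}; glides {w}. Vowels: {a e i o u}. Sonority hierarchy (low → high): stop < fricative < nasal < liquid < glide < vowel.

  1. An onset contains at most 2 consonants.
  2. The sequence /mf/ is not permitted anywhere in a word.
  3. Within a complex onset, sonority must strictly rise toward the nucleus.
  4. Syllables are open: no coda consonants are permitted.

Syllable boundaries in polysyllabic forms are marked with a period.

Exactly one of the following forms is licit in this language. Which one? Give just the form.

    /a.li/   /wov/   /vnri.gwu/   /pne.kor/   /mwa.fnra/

/a.li/ — σ1 onset /∅/, coda /∅/ ok; σ2 onset /l/, coda /∅/ ok → licit
/wov/ — violates constraint 4: syllable 1 coda /v/ has 1 consonant (> 0) → illicit
/vnri.gwu/ — violates constraint 1: syllable 1 onset /vnr/ has 3 consonants (> 2) → illicit
/pne.kor/ — violates constraint 4: syllable 2 coda /r/ has 1 consonant (> 0) → illicit
/mwa.fnra/ — violates constraint 1: syllable 2 onset /fnr/ has 3 consonants (> 2) → illicit

/a.li/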